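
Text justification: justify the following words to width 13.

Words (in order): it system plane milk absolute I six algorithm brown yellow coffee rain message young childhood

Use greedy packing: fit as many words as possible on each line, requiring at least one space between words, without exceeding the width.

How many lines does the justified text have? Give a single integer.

Answer: 8

Derivation:
Line 1: ['it', 'system'] (min_width=9, slack=4)
Line 2: ['plane', 'milk'] (min_width=10, slack=3)
Line 3: ['absolute', 'I'] (min_width=10, slack=3)
Line 4: ['six', 'algorithm'] (min_width=13, slack=0)
Line 5: ['brown', 'yellow'] (min_width=12, slack=1)
Line 6: ['coffee', 'rain'] (min_width=11, slack=2)
Line 7: ['message', 'young'] (min_width=13, slack=0)
Line 8: ['childhood'] (min_width=9, slack=4)
Total lines: 8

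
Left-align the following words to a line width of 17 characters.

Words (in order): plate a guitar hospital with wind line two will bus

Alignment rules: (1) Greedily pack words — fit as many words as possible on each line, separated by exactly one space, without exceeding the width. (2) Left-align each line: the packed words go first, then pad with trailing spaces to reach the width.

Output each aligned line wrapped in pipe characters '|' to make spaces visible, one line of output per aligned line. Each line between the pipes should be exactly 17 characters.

Answer: |plate a guitar   |
|hospital with    |
|wind line two    |
|will bus         |

Derivation:
Line 1: ['plate', 'a', 'guitar'] (min_width=14, slack=3)
Line 2: ['hospital', 'with'] (min_width=13, slack=4)
Line 3: ['wind', 'line', 'two'] (min_width=13, slack=4)
Line 4: ['will', 'bus'] (min_width=8, slack=9)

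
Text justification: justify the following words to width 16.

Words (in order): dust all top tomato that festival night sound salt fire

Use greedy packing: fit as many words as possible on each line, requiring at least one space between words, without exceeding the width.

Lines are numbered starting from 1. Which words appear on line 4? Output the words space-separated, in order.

Line 1: ['dust', 'all', 'top'] (min_width=12, slack=4)
Line 2: ['tomato', 'that'] (min_width=11, slack=5)
Line 3: ['festival', 'night'] (min_width=14, slack=2)
Line 4: ['sound', 'salt', 'fire'] (min_width=15, slack=1)

Answer: sound salt fire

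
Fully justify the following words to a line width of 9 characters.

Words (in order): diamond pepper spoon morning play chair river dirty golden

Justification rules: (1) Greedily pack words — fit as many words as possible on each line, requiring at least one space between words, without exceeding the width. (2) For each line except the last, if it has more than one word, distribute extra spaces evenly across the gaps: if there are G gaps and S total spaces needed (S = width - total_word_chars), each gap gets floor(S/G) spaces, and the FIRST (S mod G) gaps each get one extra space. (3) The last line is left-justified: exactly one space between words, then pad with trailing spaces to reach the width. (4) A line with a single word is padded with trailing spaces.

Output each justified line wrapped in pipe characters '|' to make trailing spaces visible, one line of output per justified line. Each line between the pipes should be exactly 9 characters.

Answer: |diamond  |
|pepper   |
|spoon    |
|morning  |
|play     |
|chair    |
|river    |
|dirty    |
|golden   |

Derivation:
Line 1: ['diamond'] (min_width=7, slack=2)
Line 2: ['pepper'] (min_width=6, slack=3)
Line 3: ['spoon'] (min_width=5, slack=4)
Line 4: ['morning'] (min_width=7, slack=2)
Line 5: ['play'] (min_width=4, slack=5)
Line 6: ['chair'] (min_width=5, slack=4)
Line 7: ['river'] (min_width=5, slack=4)
Line 8: ['dirty'] (min_width=5, slack=4)
Line 9: ['golden'] (min_width=6, slack=3)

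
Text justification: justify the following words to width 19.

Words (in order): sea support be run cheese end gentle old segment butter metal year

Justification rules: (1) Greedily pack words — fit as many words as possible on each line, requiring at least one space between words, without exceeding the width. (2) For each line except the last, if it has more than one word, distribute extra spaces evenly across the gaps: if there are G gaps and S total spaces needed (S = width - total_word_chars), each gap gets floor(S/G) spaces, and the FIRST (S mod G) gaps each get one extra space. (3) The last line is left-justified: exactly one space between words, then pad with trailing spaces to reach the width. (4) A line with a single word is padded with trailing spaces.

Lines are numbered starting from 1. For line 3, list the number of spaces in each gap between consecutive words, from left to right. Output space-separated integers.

Line 1: ['sea', 'support', 'be', 'run'] (min_width=18, slack=1)
Line 2: ['cheese', 'end', 'gentle'] (min_width=17, slack=2)
Line 3: ['old', 'segment', 'butter'] (min_width=18, slack=1)
Line 4: ['metal', 'year'] (min_width=10, slack=9)

Answer: 2 1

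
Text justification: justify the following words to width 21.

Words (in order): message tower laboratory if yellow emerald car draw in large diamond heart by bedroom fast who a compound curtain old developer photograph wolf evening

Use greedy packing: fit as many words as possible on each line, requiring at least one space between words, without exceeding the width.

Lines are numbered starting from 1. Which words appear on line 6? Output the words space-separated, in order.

Line 1: ['message', 'tower'] (min_width=13, slack=8)
Line 2: ['laboratory', 'if', 'yellow'] (min_width=20, slack=1)
Line 3: ['emerald', 'car', 'draw', 'in'] (min_width=19, slack=2)
Line 4: ['large', 'diamond', 'heart'] (min_width=19, slack=2)
Line 5: ['by', 'bedroom', 'fast', 'who', 'a'] (min_width=21, slack=0)
Line 6: ['compound', 'curtain', 'old'] (min_width=20, slack=1)
Line 7: ['developer', 'photograph'] (min_width=20, slack=1)
Line 8: ['wolf', 'evening'] (min_width=12, slack=9)

Answer: compound curtain old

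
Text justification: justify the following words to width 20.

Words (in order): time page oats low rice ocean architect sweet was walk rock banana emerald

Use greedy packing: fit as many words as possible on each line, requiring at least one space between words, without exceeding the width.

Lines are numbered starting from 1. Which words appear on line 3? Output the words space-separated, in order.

Line 1: ['time', 'page', 'oats', 'low'] (min_width=18, slack=2)
Line 2: ['rice', 'ocean', 'architect'] (min_width=20, slack=0)
Line 3: ['sweet', 'was', 'walk', 'rock'] (min_width=19, slack=1)
Line 4: ['banana', 'emerald'] (min_width=14, slack=6)

Answer: sweet was walk rock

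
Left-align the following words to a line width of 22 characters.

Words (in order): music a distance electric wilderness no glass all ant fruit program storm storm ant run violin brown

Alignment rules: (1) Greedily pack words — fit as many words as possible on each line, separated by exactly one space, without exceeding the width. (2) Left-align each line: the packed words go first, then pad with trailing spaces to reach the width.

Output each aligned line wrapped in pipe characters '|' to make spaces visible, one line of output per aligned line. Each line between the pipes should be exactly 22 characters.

Line 1: ['music', 'a', 'distance'] (min_width=16, slack=6)
Line 2: ['electric', 'wilderness', 'no'] (min_width=22, slack=0)
Line 3: ['glass', 'all', 'ant', 'fruit'] (min_width=19, slack=3)
Line 4: ['program', 'storm', 'storm'] (min_width=19, slack=3)
Line 5: ['ant', 'run', 'violin', 'brown'] (min_width=20, slack=2)

Answer: |music a distance      |
|electric wilderness no|
|glass all ant fruit   |
|program storm storm   |
|ant run violin brown  |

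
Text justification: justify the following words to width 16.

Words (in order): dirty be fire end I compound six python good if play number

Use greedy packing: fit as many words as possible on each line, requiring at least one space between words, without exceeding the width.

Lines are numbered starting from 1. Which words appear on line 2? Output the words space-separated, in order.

Line 1: ['dirty', 'be', 'fire'] (min_width=13, slack=3)
Line 2: ['end', 'I', 'compound'] (min_width=14, slack=2)
Line 3: ['six', 'python', 'good'] (min_width=15, slack=1)
Line 4: ['if', 'play', 'number'] (min_width=14, slack=2)

Answer: end I compound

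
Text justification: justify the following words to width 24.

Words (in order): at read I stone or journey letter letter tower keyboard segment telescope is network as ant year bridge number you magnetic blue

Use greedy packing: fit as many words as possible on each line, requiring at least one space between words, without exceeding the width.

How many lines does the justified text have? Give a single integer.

Answer: 6

Derivation:
Line 1: ['at', 'read', 'I', 'stone', 'or'] (min_width=18, slack=6)
Line 2: ['journey', 'letter', 'letter'] (min_width=21, slack=3)
Line 3: ['tower', 'keyboard', 'segment'] (min_width=22, slack=2)
Line 4: ['telescope', 'is', 'network', 'as'] (min_width=23, slack=1)
Line 5: ['ant', 'year', 'bridge', 'number'] (min_width=22, slack=2)
Line 6: ['you', 'magnetic', 'blue'] (min_width=17, slack=7)
Total lines: 6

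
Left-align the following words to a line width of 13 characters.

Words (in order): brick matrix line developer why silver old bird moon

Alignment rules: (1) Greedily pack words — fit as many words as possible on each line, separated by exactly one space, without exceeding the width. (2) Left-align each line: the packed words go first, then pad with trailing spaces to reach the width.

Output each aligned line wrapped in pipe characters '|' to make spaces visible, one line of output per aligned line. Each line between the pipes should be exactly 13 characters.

Line 1: ['brick', 'matrix'] (min_width=12, slack=1)
Line 2: ['line'] (min_width=4, slack=9)
Line 3: ['developer', 'why'] (min_width=13, slack=0)
Line 4: ['silver', 'old'] (min_width=10, slack=3)
Line 5: ['bird', 'moon'] (min_width=9, slack=4)

Answer: |brick matrix |
|line         |
|developer why|
|silver old   |
|bird moon    |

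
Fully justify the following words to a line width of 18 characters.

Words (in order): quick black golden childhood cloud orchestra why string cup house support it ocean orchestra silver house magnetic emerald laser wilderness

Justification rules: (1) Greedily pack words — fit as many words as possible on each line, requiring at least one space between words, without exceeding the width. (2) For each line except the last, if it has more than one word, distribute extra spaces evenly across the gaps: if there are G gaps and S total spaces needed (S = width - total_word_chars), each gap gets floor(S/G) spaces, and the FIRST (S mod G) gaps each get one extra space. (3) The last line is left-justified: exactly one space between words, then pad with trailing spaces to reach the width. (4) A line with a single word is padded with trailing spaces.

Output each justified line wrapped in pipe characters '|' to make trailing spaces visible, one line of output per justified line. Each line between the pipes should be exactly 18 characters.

Answer: |quick black golden|
|childhood    cloud|
|orchestra      why|
|string  cup  house|
|support  it  ocean|
|orchestra   silver|
|house     magnetic|
|emerald      laser|
|wilderness        |

Derivation:
Line 1: ['quick', 'black', 'golden'] (min_width=18, slack=0)
Line 2: ['childhood', 'cloud'] (min_width=15, slack=3)
Line 3: ['orchestra', 'why'] (min_width=13, slack=5)
Line 4: ['string', 'cup', 'house'] (min_width=16, slack=2)
Line 5: ['support', 'it', 'ocean'] (min_width=16, slack=2)
Line 6: ['orchestra', 'silver'] (min_width=16, slack=2)
Line 7: ['house', 'magnetic'] (min_width=14, slack=4)
Line 8: ['emerald', 'laser'] (min_width=13, slack=5)
Line 9: ['wilderness'] (min_width=10, slack=8)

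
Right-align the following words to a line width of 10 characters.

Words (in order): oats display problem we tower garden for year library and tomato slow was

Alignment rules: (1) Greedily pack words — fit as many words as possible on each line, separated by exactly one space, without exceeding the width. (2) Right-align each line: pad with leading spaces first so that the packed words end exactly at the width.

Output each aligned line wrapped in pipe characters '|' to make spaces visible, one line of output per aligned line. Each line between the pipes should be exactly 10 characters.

Line 1: ['oats'] (min_width=4, slack=6)
Line 2: ['display'] (min_width=7, slack=3)
Line 3: ['problem', 'we'] (min_width=10, slack=0)
Line 4: ['tower'] (min_width=5, slack=5)
Line 5: ['garden', 'for'] (min_width=10, slack=0)
Line 6: ['year'] (min_width=4, slack=6)
Line 7: ['library'] (min_width=7, slack=3)
Line 8: ['and', 'tomato'] (min_width=10, slack=0)
Line 9: ['slow', 'was'] (min_width=8, slack=2)

Answer: |      oats|
|   display|
|problem we|
|     tower|
|garden for|
|      year|
|   library|
|and tomato|
|  slow was|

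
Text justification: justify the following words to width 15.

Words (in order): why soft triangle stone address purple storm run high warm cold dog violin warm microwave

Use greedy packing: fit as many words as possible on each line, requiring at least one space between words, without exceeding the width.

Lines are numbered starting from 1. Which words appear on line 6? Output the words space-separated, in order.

Answer: violin warm

Derivation:
Line 1: ['why', 'soft'] (min_width=8, slack=7)
Line 2: ['triangle', 'stone'] (min_width=14, slack=1)
Line 3: ['address', 'purple'] (min_width=14, slack=1)
Line 4: ['storm', 'run', 'high'] (min_width=14, slack=1)
Line 5: ['warm', 'cold', 'dog'] (min_width=13, slack=2)
Line 6: ['violin', 'warm'] (min_width=11, slack=4)
Line 7: ['microwave'] (min_width=9, slack=6)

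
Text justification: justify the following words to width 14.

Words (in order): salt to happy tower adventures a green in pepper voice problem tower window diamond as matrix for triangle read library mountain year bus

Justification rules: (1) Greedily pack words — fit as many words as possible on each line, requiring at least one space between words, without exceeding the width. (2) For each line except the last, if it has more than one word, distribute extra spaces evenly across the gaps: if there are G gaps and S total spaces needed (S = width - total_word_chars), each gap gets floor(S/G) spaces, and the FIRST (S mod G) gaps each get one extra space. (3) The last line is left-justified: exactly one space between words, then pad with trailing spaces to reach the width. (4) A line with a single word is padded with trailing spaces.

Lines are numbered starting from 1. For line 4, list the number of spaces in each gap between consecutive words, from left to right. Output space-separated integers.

Line 1: ['salt', 'to', 'happy'] (min_width=13, slack=1)
Line 2: ['tower'] (min_width=5, slack=9)
Line 3: ['adventures', 'a'] (min_width=12, slack=2)
Line 4: ['green', 'in'] (min_width=8, slack=6)
Line 5: ['pepper', 'voice'] (min_width=12, slack=2)
Line 6: ['problem', 'tower'] (min_width=13, slack=1)
Line 7: ['window', 'diamond'] (min_width=14, slack=0)
Line 8: ['as', 'matrix', 'for'] (min_width=13, slack=1)
Line 9: ['triangle', 'read'] (min_width=13, slack=1)
Line 10: ['library'] (min_width=7, slack=7)
Line 11: ['mountain', 'year'] (min_width=13, slack=1)
Line 12: ['bus'] (min_width=3, slack=11)

Answer: 7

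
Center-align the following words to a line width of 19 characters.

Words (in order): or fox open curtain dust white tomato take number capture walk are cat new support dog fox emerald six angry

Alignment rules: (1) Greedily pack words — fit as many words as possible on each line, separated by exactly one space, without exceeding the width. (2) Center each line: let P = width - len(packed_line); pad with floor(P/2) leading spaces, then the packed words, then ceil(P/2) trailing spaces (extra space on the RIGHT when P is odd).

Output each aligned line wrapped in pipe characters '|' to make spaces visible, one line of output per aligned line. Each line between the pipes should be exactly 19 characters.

Line 1: ['or', 'fox', 'open', 'curtain'] (min_width=19, slack=0)
Line 2: ['dust', 'white', 'tomato'] (min_width=17, slack=2)
Line 3: ['take', 'number', 'capture'] (min_width=19, slack=0)
Line 4: ['walk', 'are', 'cat', 'new'] (min_width=16, slack=3)
Line 5: ['support', 'dog', 'fox'] (min_width=15, slack=4)
Line 6: ['emerald', 'six', 'angry'] (min_width=17, slack=2)

Answer: |or fox open curtain|
| dust white tomato |
|take number capture|
| walk are cat new  |
|  support dog fox  |
| emerald six angry |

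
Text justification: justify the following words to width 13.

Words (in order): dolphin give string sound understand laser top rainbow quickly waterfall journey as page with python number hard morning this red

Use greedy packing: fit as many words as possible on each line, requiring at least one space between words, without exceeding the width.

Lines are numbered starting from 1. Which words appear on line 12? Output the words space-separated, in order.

Line 1: ['dolphin', 'give'] (min_width=12, slack=1)
Line 2: ['string', 'sound'] (min_width=12, slack=1)
Line 3: ['understand'] (min_width=10, slack=3)
Line 4: ['laser', 'top'] (min_width=9, slack=4)
Line 5: ['rainbow'] (min_width=7, slack=6)
Line 6: ['quickly'] (min_width=7, slack=6)
Line 7: ['waterfall'] (min_width=9, slack=4)
Line 8: ['journey', 'as'] (min_width=10, slack=3)
Line 9: ['page', 'with'] (min_width=9, slack=4)
Line 10: ['python', 'number'] (min_width=13, slack=0)
Line 11: ['hard', 'morning'] (min_width=12, slack=1)
Line 12: ['this', 'red'] (min_width=8, slack=5)

Answer: this red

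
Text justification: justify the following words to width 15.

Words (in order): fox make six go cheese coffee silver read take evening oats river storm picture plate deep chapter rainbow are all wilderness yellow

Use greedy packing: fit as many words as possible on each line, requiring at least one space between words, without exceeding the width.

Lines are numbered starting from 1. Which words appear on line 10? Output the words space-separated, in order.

Line 1: ['fox', 'make', 'six', 'go'] (min_width=15, slack=0)
Line 2: ['cheese', 'coffee'] (min_width=13, slack=2)
Line 3: ['silver', 'read'] (min_width=11, slack=4)
Line 4: ['take', 'evening'] (min_width=12, slack=3)
Line 5: ['oats', 'river'] (min_width=10, slack=5)
Line 6: ['storm', 'picture'] (min_width=13, slack=2)
Line 7: ['plate', 'deep'] (min_width=10, slack=5)
Line 8: ['chapter', 'rainbow'] (min_width=15, slack=0)
Line 9: ['are', 'all'] (min_width=7, slack=8)
Line 10: ['wilderness'] (min_width=10, slack=5)
Line 11: ['yellow'] (min_width=6, slack=9)

Answer: wilderness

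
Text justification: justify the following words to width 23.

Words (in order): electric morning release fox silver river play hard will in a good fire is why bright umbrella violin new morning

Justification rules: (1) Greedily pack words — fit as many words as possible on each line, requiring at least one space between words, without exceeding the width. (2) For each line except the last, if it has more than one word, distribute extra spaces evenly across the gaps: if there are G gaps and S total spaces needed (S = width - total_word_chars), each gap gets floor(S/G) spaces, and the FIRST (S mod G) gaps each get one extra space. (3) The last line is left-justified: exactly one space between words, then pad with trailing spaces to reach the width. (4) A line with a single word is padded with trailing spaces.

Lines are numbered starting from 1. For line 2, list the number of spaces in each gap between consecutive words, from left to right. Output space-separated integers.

Line 1: ['electric', 'morning'] (min_width=16, slack=7)
Line 2: ['release', 'fox', 'silver'] (min_width=18, slack=5)
Line 3: ['river', 'play', 'hard', 'will', 'in'] (min_width=23, slack=0)
Line 4: ['a', 'good', 'fire', 'is', 'why'] (min_width=18, slack=5)
Line 5: ['bright', 'umbrella', 'violin'] (min_width=22, slack=1)
Line 6: ['new', 'morning'] (min_width=11, slack=12)

Answer: 4 3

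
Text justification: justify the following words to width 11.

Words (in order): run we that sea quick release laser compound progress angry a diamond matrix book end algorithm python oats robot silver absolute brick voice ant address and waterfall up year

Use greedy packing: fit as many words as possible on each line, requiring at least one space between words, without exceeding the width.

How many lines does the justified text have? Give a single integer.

Answer: 20

Derivation:
Line 1: ['run', 'we', 'that'] (min_width=11, slack=0)
Line 2: ['sea', 'quick'] (min_width=9, slack=2)
Line 3: ['release'] (min_width=7, slack=4)
Line 4: ['laser'] (min_width=5, slack=6)
Line 5: ['compound'] (min_width=8, slack=3)
Line 6: ['progress'] (min_width=8, slack=3)
Line 7: ['angry', 'a'] (min_width=7, slack=4)
Line 8: ['diamond'] (min_width=7, slack=4)
Line 9: ['matrix', 'book'] (min_width=11, slack=0)
Line 10: ['end'] (min_width=3, slack=8)
Line 11: ['algorithm'] (min_width=9, slack=2)
Line 12: ['python', 'oats'] (min_width=11, slack=0)
Line 13: ['robot'] (min_width=5, slack=6)
Line 14: ['silver'] (min_width=6, slack=5)
Line 15: ['absolute'] (min_width=8, slack=3)
Line 16: ['brick', 'voice'] (min_width=11, slack=0)
Line 17: ['ant', 'address'] (min_width=11, slack=0)
Line 18: ['and'] (min_width=3, slack=8)
Line 19: ['waterfall'] (min_width=9, slack=2)
Line 20: ['up', 'year'] (min_width=7, slack=4)
Total lines: 20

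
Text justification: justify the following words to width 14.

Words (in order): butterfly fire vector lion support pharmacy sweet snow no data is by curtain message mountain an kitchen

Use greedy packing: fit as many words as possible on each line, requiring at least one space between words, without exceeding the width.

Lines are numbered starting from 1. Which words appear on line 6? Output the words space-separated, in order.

Line 1: ['butterfly', 'fire'] (min_width=14, slack=0)
Line 2: ['vector', 'lion'] (min_width=11, slack=3)
Line 3: ['support'] (min_width=7, slack=7)
Line 4: ['pharmacy', 'sweet'] (min_width=14, slack=0)
Line 5: ['snow', 'no', 'data'] (min_width=12, slack=2)
Line 6: ['is', 'by', 'curtain'] (min_width=13, slack=1)
Line 7: ['message'] (min_width=7, slack=7)
Line 8: ['mountain', 'an'] (min_width=11, slack=3)
Line 9: ['kitchen'] (min_width=7, slack=7)

Answer: is by curtain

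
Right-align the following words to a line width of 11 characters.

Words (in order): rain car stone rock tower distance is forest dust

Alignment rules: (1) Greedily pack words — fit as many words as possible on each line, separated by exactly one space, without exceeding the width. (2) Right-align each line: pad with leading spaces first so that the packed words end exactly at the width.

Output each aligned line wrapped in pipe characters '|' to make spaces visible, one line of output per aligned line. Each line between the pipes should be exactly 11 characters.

Answer: |   rain car|
| stone rock|
|      tower|
|distance is|
|forest dust|

Derivation:
Line 1: ['rain', 'car'] (min_width=8, slack=3)
Line 2: ['stone', 'rock'] (min_width=10, slack=1)
Line 3: ['tower'] (min_width=5, slack=6)
Line 4: ['distance', 'is'] (min_width=11, slack=0)
Line 5: ['forest', 'dust'] (min_width=11, slack=0)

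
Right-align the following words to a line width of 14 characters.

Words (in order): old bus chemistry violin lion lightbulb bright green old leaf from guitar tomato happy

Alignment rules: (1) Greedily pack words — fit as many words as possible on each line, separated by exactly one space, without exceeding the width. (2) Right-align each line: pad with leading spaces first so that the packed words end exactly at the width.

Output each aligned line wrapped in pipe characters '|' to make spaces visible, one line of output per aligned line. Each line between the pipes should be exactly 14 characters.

Answer: |       old bus|
|     chemistry|
|   violin lion|
|     lightbulb|
|  bright green|
| old leaf from|
| guitar tomato|
|         happy|

Derivation:
Line 1: ['old', 'bus'] (min_width=7, slack=7)
Line 2: ['chemistry'] (min_width=9, slack=5)
Line 3: ['violin', 'lion'] (min_width=11, slack=3)
Line 4: ['lightbulb'] (min_width=9, slack=5)
Line 5: ['bright', 'green'] (min_width=12, slack=2)
Line 6: ['old', 'leaf', 'from'] (min_width=13, slack=1)
Line 7: ['guitar', 'tomato'] (min_width=13, slack=1)
Line 8: ['happy'] (min_width=5, slack=9)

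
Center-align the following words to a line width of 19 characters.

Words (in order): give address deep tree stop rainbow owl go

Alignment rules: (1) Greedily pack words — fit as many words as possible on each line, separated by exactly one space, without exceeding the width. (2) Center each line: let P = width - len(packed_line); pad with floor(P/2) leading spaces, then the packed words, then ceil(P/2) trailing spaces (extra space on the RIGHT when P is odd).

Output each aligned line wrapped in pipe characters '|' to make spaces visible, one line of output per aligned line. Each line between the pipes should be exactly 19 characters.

Line 1: ['give', 'address', 'deep'] (min_width=17, slack=2)
Line 2: ['tree', 'stop', 'rainbow'] (min_width=17, slack=2)
Line 3: ['owl', 'go'] (min_width=6, slack=13)

Answer: | give address deep |
| tree stop rainbow |
|      owl go       |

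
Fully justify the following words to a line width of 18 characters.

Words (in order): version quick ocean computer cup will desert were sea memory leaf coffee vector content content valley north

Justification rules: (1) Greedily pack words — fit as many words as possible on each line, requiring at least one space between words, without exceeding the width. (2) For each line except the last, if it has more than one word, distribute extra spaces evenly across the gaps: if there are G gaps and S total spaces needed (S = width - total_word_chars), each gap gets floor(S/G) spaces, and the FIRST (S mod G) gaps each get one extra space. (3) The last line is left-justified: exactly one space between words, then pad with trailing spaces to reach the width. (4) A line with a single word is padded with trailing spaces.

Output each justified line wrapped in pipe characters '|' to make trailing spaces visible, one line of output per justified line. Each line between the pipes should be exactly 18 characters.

Answer: |version      quick|
|ocean computer cup|
|will  desert  were|
|sea   memory  leaf|
|coffee      vector|
|content    content|
|valley north      |

Derivation:
Line 1: ['version', 'quick'] (min_width=13, slack=5)
Line 2: ['ocean', 'computer', 'cup'] (min_width=18, slack=0)
Line 3: ['will', 'desert', 'were'] (min_width=16, slack=2)
Line 4: ['sea', 'memory', 'leaf'] (min_width=15, slack=3)
Line 5: ['coffee', 'vector'] (min_width=13, slack=5)
Line 6: ['content', 'content'] (min_width=15, slack=3)
Line 7: ['valley', 'north'] (min_width=12, slack=6)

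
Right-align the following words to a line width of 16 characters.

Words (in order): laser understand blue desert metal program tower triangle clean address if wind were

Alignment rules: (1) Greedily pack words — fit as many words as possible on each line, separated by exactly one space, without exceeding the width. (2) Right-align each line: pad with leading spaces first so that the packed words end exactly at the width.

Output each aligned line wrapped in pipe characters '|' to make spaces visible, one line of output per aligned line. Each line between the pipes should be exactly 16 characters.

Line 1: ['laser', 'understand'] (min_width=16, slack=0)
Line 2: ['blue', 'desert'] (min_width=11, slack=5)
Line 3: ['metal', 'program'] (min_width=13, slack=3)
Line 4: ['tower', 'triangle'] (min_width=14, slack=2)
Line 5: ['clean', 'address', 'if'] (min_width=16, slack=0)
Line 6: ['wind', 'were'] (min_width=9, slack=7)

Answer: |laser understand|
|     blue desert|
|   metal program|
|  tower triangle|
|clean address if|
|       wind were|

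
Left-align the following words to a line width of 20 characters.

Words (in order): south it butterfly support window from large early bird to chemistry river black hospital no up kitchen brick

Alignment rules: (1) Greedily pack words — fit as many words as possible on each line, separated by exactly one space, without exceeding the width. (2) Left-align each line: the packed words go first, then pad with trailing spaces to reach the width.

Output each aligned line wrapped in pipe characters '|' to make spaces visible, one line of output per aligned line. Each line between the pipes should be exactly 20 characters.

Line 1: ['south', 'it', 'butterfly'] (min_width=18, slack=2)
Line 2: ['support', 'window', 'from'] (min_width=19, slack=1)
Line 3: ['large', 'early', 'bird', 'to'] (min_width=19, slack=1)
Line 4: ['chemistry', 'river'] (min_width=15, slack=5)
Line 5: ['black', 'hospital', 'no', 'up'] (min_width=20, slack=0)
Line 6: ['kitchen', 'brick'] (min_width=13, slack=7)

Answer: |south it butterfly  |
|support window from |
|large early bird to |
|chemistry river     |
|black hospital no up|
|kitchen brick       |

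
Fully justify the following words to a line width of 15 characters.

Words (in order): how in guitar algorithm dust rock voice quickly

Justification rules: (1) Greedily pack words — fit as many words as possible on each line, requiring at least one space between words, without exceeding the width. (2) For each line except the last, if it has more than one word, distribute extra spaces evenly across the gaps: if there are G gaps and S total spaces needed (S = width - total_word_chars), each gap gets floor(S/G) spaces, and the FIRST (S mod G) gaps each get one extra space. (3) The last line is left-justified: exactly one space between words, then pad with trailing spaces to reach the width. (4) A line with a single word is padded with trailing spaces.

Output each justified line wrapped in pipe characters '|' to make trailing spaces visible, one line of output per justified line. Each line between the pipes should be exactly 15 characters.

Line 1: ['how', 'in', 'guitar'] (min_width=13, slack=2)
Line 2: ['algorithm', 'dust'] (min_width=14, slack=1)
Line 3: ['rock', 'voice'] (min_width=10, slack=5)
Line 4: ['quickly'] (min_width=7, slack=8)

Answer: |how  in  guitar|
|algorithm  dust|
|rock      voice|
|quickly        |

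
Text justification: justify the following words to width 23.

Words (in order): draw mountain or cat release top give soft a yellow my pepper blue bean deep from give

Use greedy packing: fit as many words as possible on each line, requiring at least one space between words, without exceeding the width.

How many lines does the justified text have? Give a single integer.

Answer: 4

Derivation:
Line 1: ['draw', 'mountain', 'or', 'cat'] (min_width=20, slack=3)
Line 2: ['release', 'top', 'give', 'soft', 'a'] (min_width=23, slack=0)
Line 3: ['yellow', 'my', 'pepper', 'blue'] (min_width=21, slack=2)
Line 4: ['bean', 'deep', 'from', 'give'] (min_width=19, slack=4)
Total lines: 4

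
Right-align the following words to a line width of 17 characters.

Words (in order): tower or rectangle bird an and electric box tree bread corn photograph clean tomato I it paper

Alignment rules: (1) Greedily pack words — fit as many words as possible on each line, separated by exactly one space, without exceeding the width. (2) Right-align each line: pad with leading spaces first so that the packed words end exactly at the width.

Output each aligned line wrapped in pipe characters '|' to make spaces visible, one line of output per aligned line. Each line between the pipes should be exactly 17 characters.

Answer: |         tower or|
|rectangle bird an|
| and electric box|
|  tree bread corn|
| photograph clean|
|tomato I it paper|

Derivation:
Line 1: ['tower', 'or'] (min_width=8, slack=9)
Line 2: ['rectangle', 'bird', 'an'] (min_width=17, slack=0)
Line 3: ['and', 'electric', 'box'] (min_width=16, slack=1)
Line 4: ['tree', 'bread', 'corn'] (min_width=15, slack=2)
Line 5: ['photograph', 'clean'] (min_width=16, slack=1)
Line 6: ['tomato', 'I', 'it', 'paper'] (min_width=17, slack=0)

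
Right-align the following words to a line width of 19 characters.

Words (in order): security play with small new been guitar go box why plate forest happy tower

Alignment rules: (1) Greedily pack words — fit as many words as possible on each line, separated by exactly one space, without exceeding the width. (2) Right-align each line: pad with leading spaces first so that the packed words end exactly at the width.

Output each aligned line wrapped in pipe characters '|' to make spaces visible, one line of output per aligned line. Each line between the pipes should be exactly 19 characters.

Line 1: ['security', 'play', 'with'] (min_width=18, slack=1)
Line 2: ['small', 'new', 'been'] (min_width=14, slack=5)
Line 3: ['guitar', 'go', 'box', 'why'] (min_width=17, slack=2)
Line 4: ['plate', 'forest', 'happy'] (min_width=18, slack=1)
Line 5: ['tower'] (min_width=5, slack=14)

Answer: | security play with|
|     small new been|
|  guitar go box why|
| plate forest happy|
|              tower|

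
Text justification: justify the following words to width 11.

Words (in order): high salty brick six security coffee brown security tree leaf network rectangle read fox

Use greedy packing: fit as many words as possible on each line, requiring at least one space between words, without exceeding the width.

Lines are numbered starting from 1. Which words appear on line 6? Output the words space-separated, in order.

Answer: security

Derivation:
Line 1: ['high', 'salty'] (min_width=10, slack=1)
Line 2: ['brick', 'six'] (min_width=9, slack=2)
Line 3: ['security'] (min_width=8, slack=3)
Line 4: ['coffee'] (min_width=6, slack=5)
Line 5: ['brown'] (min_width=5, slack=6)
Line 6: ['security'] (min_width=8, slack=3)
Line 7: ['tree', 'leaf'] (min_width=9, slack=2)
Line 8: ['network'] (min_width=7, slack=4)
Line 9: ['rectangle'] (min_width=9, slack=2)
Line 10: ['read', 'fox'] (min_width=8, slack=3)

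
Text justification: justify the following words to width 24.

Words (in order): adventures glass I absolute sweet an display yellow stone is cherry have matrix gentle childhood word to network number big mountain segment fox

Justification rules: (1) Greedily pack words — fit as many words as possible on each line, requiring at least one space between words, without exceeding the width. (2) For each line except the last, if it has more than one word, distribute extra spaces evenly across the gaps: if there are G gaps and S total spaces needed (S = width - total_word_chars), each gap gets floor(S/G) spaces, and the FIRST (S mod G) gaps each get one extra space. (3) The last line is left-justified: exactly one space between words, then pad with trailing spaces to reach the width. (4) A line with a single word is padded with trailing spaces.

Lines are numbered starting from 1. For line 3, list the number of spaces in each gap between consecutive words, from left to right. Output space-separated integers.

Line 1: ['adventures', 'glass', 'I'] (min_width=18, slack=6)
Line 2: ['absolute', 'sweet', 'an'] (min_width=17, slack=7)
Line 3: ['display', 'yellow', 'stone', 'is'] (min_width=23, slack=1)
Line 4: ['cherry', 'have', 'matrix'] (min_width=18, slack=6)
Line 5: ['gentle', 'childhood', 'word', 'to'] (min_width=24, slack=0)
Line 6: ['network', 'number', 'big'] (min_width=18, slack=6)
Line 7: ['mountain', 'segment', 'fox'] (min_width=20, slack=4)

Answer: 2 1 1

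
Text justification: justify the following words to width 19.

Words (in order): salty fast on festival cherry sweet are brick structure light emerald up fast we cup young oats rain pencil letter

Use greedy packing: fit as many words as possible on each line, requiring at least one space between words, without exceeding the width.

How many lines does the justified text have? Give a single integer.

Line 1: ['salty', 'fast', 'on'] (min_width=13, slack=6)
Line 2: ['festival', 'cherry'] (min_width=15, slack=4)
Line 3: ['sweet', 'are', 'brick'] (min_width=15, slack=4)
Line 4: ['structure', 'light'] (min_width=15, slack=4)
Line 5: ['emerald', 'up', 'fast', 'we'] (min_width=18, slack=1)
Line 6: ['cup', 'young', 'oats', 'rain'] (min_width=19, slack=0)
Line 7: ['pencil', 'letter'] (min_width=13, slack=6)
Total lines: 7

Answer: 7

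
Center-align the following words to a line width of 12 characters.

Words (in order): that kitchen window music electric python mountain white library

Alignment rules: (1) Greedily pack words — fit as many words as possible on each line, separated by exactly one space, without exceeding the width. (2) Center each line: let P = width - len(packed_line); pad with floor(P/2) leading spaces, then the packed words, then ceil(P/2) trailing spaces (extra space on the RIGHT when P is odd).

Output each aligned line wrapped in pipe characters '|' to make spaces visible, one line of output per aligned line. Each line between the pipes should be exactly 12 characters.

Line 1: ['that', 'kitchen'] (min_width=12, slack=0)
Line 2: ['window', 'music'] (min_width=12, slack=0)
Line 3: ['electric'] (min_width=8, slack=4)
Line 4: ['python'] (min_width=6, slack=6)
Line 5: ['mountain'] (min_width=8, slack=4)
Line 6: ['white'] (min_width=5, slack=7)
Line 7: ['library'] (min_width=7, slack=5)

Answer: |that kitchen|
|window music|
|  electric  |
|   python   |
|  mountain  |
|   white    |
|  library   |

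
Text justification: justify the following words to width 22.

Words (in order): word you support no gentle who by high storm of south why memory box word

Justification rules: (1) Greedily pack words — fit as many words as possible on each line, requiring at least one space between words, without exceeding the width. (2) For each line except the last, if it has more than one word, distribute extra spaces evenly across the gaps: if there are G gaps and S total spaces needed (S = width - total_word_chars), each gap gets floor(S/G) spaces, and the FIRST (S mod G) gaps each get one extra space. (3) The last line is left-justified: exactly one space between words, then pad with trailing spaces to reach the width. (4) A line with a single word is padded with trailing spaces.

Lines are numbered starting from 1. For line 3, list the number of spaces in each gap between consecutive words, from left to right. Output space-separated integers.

Line 1: ['word', 'you', 'support', 'no'] (min_width=19, slack=3)
Line 2: ['gentle', 'who', 'by', 'high'] (min_width=18, slack=4)
Line 3: ['storm', 'of', 'south', 'why'] (min_width=18, slack=4)
Line 4: ['memory', 'box', 'word'] (min_width=15, slack=7)

Answer: 3 2 2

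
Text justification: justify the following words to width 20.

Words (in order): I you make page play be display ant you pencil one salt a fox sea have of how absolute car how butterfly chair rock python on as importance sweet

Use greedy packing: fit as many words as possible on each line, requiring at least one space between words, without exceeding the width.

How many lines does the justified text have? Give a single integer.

Line 1: ['I', 'you', 'make', 'page', 'play'] (min_width=20, slack=0)
Line 2: ['be', 'display', 'ant', 'you'] (min_width=18, slack=2)
Line 3: ['pencil', 'one', 'salt', 'a'] (min_width=17, slack=3)
Line 4: ['fox', 'sea', 'have', 'of', 'how'] (min_width=19, slack=1)
Line 5: ['absolute', 'car', 'how'] (min_width=16, slack=4)
Line 6: ['butterfly', 'chair', 'rock'] (min_width=20, slack=0)
Line 7: ['python', 'on', 'as'] (min_width=12, slack=8)
Line 8: ['importance', 'sweet'] (min_width=16, slack=4)
Total lines: 8

Answer: 8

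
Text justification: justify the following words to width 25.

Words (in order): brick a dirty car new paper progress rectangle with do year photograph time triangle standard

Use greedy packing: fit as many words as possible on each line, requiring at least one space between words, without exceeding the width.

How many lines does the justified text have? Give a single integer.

Answer: 4

Derivation:
Line 1: ['brick', 'a', 'dirty', 'car', 'new'] (min_width=21, slack=4)
Line 2: ['paper', 'progress', 'rectangle'] (min_width=24, slack=1)
Line 3: ['with', 'do', 'year', 'photograph'] (min_width=23, slack=2)
Line 4: ['time', 'triangle', 'standard'] (min_width=22, slack=3)
Total lines: 4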